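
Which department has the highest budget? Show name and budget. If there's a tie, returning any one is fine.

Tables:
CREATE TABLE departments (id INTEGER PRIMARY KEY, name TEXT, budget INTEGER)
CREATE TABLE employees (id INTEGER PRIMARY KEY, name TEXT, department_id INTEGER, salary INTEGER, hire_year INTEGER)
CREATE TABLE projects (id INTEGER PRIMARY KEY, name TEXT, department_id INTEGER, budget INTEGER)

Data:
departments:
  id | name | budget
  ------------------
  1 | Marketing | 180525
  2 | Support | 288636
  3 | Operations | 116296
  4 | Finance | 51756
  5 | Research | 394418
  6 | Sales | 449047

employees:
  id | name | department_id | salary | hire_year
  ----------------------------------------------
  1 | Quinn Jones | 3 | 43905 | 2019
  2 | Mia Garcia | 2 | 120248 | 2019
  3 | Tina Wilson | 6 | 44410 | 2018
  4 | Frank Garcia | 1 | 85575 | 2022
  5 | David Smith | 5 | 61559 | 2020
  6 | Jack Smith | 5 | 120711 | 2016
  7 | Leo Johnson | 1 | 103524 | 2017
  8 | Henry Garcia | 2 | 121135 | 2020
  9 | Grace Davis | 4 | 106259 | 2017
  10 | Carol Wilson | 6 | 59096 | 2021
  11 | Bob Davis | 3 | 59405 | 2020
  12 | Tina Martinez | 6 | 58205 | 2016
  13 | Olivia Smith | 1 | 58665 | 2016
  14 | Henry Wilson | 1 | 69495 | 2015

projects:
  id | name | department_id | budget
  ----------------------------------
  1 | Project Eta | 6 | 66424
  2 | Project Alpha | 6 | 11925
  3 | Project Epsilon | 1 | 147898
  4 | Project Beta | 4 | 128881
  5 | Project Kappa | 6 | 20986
SELECT name, budget FROM departments ORDER BY budget DESC LIMIT 1

Execution result:
name | budget
Sales | 449047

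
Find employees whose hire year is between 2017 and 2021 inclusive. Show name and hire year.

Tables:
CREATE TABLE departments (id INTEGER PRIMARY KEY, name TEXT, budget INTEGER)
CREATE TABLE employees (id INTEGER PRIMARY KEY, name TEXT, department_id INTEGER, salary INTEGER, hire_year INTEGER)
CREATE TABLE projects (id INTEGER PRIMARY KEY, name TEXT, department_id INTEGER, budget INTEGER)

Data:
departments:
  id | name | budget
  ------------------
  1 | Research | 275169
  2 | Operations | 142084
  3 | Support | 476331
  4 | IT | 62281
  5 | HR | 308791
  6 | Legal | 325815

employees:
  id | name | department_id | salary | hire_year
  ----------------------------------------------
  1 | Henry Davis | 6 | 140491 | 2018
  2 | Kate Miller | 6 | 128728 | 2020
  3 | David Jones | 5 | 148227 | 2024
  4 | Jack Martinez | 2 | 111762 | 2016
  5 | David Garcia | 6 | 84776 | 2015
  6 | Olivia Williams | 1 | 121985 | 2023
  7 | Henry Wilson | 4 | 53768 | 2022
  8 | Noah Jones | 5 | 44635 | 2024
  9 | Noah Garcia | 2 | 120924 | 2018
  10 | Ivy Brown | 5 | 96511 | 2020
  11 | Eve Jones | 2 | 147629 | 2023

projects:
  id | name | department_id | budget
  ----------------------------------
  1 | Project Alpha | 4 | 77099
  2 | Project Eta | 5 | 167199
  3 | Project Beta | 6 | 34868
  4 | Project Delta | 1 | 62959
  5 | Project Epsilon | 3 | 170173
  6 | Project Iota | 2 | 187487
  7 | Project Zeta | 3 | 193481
SELECT name, hire_year FROM employees WHERE hire_year BETWEEN 2017 AND 2021

Execution result:
name | hire_year
Henry Davis | 2018
Kate Miller | 2020
Noah Garcia | 2018
Ivy Brown | 2020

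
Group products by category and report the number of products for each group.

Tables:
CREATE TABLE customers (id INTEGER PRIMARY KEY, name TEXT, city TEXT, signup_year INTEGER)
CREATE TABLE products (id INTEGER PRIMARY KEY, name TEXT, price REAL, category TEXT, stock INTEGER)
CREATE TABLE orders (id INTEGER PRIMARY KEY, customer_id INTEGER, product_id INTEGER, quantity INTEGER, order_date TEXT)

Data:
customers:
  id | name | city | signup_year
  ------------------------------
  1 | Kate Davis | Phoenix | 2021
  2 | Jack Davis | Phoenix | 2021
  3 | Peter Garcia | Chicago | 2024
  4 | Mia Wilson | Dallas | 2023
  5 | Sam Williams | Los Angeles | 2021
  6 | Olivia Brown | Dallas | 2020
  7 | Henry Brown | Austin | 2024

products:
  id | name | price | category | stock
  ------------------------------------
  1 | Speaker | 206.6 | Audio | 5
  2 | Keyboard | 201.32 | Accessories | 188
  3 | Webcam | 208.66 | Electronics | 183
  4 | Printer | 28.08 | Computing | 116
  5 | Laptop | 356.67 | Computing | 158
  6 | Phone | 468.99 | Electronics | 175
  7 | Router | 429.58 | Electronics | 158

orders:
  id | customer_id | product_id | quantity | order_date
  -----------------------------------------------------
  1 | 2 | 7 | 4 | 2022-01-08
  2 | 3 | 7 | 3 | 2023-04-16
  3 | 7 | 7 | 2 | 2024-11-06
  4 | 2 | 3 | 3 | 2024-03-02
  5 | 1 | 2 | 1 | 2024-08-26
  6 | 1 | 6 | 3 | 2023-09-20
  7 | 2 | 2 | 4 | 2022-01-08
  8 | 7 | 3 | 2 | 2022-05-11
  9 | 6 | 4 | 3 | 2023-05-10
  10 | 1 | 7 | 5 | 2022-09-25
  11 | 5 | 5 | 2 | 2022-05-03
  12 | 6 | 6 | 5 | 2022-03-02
SELECT category, COUNT(*) AS n FROM products GROUP BY category

Execution result:
category | n
Accessories | 1
Audio | 1
Computing | 2
Electronics | 3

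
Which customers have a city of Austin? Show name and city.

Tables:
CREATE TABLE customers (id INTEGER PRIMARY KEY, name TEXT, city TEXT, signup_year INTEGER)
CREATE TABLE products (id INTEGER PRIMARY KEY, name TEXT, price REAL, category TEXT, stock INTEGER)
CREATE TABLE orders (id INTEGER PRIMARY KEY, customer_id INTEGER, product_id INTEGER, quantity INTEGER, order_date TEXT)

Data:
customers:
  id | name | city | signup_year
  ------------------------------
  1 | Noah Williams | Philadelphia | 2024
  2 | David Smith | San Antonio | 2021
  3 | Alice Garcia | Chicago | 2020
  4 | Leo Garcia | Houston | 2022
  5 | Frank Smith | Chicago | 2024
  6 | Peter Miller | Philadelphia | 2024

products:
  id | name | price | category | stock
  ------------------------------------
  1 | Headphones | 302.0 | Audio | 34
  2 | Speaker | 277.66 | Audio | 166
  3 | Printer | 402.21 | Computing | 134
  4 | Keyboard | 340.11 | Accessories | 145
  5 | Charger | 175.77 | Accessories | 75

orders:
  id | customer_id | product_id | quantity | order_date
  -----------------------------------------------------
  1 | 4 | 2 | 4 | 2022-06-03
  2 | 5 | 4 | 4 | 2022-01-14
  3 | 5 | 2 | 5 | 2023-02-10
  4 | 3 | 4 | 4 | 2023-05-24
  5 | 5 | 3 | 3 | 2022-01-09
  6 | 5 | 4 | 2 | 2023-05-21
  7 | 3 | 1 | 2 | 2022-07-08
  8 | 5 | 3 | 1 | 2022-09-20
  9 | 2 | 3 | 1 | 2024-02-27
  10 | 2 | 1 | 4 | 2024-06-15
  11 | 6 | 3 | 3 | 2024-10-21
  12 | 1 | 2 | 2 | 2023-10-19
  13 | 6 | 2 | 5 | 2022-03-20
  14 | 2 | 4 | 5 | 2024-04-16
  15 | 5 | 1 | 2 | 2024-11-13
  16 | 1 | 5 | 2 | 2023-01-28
SELECT name, city FROM customers WHERE city = 'Austin'

Execution result:
(no rows)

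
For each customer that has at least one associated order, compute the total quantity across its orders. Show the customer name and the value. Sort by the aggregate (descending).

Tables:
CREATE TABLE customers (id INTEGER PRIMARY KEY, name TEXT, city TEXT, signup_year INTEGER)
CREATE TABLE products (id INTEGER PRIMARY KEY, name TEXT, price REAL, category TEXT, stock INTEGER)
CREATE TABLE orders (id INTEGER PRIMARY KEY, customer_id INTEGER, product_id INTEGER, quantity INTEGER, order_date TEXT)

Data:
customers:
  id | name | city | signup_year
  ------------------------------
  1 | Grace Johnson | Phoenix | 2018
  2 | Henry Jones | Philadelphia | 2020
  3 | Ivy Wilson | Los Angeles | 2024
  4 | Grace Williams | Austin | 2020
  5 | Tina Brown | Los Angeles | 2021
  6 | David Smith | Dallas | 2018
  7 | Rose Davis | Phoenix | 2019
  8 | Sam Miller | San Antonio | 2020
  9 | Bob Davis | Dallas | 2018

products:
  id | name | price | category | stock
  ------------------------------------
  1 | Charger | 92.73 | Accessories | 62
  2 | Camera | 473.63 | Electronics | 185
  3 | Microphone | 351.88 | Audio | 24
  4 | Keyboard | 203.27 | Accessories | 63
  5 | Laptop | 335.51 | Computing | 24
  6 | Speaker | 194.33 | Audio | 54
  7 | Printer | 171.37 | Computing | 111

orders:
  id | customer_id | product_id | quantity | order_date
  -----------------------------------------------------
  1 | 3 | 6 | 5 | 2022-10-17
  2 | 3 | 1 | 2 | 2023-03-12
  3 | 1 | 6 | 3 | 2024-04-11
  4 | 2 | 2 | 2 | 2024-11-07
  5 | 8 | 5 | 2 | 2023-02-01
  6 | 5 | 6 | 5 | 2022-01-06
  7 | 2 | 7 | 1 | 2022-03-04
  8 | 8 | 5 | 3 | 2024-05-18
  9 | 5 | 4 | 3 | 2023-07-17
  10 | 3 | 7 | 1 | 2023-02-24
SELECT p.name, SUM(c.quantity) AS sum_quantity FROM orders c JOIN customers p ON c.customer_id = p.id GROUP BY p.id, p.name ORDER BY sum_quantity DESC

Execution result:
name | sum_quantity
Ivy Wilson | 8
Tina Brown | 8
Sam Miller | 5
Grace Johnson | 3
Henry Jones | 3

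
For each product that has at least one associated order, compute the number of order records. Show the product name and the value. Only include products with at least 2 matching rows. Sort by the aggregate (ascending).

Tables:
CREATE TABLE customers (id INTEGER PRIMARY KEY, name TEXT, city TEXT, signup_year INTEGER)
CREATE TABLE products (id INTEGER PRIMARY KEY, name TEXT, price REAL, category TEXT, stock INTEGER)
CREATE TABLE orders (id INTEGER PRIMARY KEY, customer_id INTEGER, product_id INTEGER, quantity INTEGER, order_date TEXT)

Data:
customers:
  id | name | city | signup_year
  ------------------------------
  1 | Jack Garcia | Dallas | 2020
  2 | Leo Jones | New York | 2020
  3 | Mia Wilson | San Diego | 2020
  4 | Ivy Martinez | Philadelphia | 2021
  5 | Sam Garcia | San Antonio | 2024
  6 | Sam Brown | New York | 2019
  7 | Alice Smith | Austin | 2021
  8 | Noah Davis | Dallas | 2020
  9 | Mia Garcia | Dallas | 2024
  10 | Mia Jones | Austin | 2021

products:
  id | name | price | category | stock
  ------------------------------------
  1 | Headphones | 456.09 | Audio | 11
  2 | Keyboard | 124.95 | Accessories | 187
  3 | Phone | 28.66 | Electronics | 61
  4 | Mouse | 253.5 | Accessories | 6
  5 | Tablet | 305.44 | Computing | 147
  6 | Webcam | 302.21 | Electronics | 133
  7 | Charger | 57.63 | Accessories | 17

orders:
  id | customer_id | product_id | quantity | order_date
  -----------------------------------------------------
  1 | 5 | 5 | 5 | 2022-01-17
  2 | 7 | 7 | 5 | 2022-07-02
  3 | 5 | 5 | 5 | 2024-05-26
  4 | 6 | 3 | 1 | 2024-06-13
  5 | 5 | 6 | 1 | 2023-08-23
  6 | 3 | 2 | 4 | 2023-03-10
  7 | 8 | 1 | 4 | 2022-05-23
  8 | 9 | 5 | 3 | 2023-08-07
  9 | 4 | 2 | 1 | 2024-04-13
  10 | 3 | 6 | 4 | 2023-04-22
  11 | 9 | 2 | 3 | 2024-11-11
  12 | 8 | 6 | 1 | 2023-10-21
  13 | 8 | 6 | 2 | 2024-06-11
SELECT p.name, COUNT(*) AS n FROM orders c JOIN products p ON c.product_id = p.id GROUP BY p.id, p.name HAVING COUNT(*) >= 2 ORDER BY n ASC

Execution result:
name | n
Keyboard | 3
Tablet | 3
Webcam | 4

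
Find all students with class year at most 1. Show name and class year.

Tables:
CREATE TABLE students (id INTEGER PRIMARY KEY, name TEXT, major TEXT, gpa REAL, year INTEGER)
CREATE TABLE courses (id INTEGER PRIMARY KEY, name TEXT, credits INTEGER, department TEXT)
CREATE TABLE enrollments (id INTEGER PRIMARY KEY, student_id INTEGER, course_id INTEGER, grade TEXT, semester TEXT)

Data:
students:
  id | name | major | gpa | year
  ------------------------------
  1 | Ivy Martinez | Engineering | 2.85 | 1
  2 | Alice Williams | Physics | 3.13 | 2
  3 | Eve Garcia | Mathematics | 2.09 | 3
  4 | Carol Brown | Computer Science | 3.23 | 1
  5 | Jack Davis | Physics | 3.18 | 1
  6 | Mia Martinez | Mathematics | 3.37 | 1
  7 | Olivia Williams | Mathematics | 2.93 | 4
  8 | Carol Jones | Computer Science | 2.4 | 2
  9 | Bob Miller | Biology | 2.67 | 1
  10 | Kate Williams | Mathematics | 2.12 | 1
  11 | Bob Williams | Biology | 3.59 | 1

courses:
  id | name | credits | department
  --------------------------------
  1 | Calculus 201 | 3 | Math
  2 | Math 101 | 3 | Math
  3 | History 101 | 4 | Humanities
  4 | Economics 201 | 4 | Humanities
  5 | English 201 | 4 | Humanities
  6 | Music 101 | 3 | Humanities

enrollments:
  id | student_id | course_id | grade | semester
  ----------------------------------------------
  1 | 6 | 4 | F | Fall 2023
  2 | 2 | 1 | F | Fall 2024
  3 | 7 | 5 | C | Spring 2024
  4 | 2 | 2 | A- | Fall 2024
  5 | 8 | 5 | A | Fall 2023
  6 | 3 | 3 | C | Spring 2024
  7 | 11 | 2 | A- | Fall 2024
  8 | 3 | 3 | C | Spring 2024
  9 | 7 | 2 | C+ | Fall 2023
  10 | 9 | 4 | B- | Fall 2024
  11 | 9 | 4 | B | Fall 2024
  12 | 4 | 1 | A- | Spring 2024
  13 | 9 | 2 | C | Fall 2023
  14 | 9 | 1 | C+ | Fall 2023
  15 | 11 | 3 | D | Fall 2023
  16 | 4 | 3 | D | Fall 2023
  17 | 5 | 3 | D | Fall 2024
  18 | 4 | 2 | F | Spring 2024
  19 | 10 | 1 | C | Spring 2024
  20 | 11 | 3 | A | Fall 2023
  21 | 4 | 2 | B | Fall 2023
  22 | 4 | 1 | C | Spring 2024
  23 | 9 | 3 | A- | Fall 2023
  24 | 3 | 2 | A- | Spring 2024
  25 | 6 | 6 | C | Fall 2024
SELECT name, year FROM students WHERE year <= 1

Execution result:
name | year
Ivy Martinez | 1
Carol Brown | 1
Jack Davis | 1
Mia Martinez | 1
Bob Miller | 1
Kate Williams | 1
Bob Williams | 1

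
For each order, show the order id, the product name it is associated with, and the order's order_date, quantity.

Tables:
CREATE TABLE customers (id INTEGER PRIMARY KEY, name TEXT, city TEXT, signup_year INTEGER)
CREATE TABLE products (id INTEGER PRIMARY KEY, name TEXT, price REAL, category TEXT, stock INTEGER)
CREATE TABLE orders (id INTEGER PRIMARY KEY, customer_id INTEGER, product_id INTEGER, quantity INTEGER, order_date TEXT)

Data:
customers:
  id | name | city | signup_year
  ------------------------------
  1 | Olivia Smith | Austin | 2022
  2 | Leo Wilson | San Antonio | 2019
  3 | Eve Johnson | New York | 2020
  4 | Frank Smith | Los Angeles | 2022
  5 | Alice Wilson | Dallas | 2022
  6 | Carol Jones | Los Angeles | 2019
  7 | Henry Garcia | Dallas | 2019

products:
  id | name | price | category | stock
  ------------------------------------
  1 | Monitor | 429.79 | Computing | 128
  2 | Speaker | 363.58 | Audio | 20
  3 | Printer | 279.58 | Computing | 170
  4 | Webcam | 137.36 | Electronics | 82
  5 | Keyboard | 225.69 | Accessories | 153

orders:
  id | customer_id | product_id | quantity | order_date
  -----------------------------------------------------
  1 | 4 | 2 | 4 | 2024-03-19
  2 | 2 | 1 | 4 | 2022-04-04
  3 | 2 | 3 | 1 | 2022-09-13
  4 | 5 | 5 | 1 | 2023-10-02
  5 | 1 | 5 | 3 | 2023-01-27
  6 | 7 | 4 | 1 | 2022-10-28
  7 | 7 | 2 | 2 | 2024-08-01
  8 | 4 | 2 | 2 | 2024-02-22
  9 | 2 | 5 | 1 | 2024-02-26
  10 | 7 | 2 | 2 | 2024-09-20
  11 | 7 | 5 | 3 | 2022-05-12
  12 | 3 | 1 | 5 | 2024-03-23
SELECT c.id, p.name AS product, c.order_date, c.quantity FROM orders c JOIN products p ON c.product_id = p.id

Execution result:
id | product | order_date | quantity
1 | Speaker | 2024-03-19 | 4
2 | Monitor | 2022-04-04 | 4
3 | Printer | 2022-09-13 | 1
4 | Keyboard | 2023-10-02 | 1
5 | Keyboard | 2023-01-27 | 3
6 | Webcam | 2022-10-28 | 1
7 | Speaker | 2024-08-01 | 2
8 | Speaker | 2024-02-22 | 2
9 | Keyboard | 2024-02-26 | 1
10 | Speaker | 2024-09-20 | 2
11 | Keyboard | 2022-05-12 | 3
12 | Monitor | 2024-03-23 | 5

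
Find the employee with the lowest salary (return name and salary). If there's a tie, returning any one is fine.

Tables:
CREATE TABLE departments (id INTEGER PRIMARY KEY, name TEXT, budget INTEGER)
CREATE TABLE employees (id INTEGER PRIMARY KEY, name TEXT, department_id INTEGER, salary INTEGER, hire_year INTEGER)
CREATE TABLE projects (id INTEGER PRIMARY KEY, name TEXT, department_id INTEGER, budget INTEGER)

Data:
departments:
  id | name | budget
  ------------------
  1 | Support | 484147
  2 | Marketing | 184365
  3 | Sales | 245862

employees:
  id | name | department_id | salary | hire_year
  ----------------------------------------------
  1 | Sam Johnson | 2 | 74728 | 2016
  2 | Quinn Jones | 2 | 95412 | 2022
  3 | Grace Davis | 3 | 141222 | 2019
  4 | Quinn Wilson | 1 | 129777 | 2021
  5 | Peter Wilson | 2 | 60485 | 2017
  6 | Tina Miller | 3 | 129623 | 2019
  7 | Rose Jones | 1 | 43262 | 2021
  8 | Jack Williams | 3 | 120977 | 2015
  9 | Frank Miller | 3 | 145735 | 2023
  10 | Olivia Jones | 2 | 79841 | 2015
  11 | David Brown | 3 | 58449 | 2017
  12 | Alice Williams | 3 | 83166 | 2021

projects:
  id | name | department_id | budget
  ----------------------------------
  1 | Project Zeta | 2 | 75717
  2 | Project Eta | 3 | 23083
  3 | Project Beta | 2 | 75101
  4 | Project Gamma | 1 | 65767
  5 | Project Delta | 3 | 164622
SELECT name, salary FROM employees ORDER BY salary ASC LIMIT 1

Execution result:
name | salary
Rose Jones | 43262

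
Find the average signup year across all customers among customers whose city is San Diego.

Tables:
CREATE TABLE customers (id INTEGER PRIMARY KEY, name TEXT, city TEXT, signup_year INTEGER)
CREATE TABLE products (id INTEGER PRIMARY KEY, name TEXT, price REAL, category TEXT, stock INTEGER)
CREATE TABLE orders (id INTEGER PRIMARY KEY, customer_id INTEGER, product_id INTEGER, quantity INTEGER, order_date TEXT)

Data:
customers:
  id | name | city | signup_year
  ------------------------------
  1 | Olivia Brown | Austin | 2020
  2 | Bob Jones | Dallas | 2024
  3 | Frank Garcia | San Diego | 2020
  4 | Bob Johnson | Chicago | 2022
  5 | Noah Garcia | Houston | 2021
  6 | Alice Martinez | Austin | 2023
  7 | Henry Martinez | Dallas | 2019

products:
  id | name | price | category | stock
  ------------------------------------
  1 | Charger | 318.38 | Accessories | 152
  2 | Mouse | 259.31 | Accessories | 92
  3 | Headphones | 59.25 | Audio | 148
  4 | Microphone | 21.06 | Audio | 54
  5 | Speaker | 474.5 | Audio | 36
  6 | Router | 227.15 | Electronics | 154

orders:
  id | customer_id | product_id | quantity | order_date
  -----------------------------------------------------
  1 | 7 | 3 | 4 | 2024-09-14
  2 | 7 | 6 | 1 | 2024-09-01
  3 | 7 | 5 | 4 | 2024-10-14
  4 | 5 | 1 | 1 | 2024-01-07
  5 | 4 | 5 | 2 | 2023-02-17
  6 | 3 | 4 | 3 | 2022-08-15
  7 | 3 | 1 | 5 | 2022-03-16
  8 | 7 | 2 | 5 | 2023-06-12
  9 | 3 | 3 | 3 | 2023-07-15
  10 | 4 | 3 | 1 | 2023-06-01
SELECT AVG(signup_year) FROM customers WHERE city = 'San Diego'

Execution result:
2020.00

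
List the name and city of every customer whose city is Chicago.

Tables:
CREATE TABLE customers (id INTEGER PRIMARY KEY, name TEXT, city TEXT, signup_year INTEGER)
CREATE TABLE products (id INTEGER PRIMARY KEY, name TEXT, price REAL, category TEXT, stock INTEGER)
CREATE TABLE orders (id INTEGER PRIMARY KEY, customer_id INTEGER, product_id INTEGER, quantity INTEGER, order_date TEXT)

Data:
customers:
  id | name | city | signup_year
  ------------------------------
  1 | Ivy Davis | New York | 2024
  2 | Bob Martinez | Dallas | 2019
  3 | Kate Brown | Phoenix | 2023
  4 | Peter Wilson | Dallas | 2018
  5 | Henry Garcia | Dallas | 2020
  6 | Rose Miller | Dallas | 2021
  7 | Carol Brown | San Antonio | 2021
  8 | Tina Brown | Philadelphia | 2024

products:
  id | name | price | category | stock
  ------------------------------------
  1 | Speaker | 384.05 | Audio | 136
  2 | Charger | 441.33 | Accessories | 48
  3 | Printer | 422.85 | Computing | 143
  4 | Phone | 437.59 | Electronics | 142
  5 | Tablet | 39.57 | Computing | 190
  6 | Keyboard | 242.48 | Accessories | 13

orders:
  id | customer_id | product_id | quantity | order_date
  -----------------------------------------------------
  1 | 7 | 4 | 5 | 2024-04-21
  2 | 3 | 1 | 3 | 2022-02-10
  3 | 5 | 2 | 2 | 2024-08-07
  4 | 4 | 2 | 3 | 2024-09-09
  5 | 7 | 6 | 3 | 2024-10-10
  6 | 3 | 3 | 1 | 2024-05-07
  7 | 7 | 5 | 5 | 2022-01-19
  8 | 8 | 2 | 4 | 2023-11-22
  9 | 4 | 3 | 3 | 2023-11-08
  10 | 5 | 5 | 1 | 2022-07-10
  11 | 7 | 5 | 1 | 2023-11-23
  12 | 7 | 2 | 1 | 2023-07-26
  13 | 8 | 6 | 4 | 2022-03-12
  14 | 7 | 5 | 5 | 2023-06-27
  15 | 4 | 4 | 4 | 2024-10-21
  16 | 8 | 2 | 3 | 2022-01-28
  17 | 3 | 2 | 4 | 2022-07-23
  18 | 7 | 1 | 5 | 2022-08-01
SELECT name, city FROM customers WHERE city = 'Chicago'

Execution result:
(no rows)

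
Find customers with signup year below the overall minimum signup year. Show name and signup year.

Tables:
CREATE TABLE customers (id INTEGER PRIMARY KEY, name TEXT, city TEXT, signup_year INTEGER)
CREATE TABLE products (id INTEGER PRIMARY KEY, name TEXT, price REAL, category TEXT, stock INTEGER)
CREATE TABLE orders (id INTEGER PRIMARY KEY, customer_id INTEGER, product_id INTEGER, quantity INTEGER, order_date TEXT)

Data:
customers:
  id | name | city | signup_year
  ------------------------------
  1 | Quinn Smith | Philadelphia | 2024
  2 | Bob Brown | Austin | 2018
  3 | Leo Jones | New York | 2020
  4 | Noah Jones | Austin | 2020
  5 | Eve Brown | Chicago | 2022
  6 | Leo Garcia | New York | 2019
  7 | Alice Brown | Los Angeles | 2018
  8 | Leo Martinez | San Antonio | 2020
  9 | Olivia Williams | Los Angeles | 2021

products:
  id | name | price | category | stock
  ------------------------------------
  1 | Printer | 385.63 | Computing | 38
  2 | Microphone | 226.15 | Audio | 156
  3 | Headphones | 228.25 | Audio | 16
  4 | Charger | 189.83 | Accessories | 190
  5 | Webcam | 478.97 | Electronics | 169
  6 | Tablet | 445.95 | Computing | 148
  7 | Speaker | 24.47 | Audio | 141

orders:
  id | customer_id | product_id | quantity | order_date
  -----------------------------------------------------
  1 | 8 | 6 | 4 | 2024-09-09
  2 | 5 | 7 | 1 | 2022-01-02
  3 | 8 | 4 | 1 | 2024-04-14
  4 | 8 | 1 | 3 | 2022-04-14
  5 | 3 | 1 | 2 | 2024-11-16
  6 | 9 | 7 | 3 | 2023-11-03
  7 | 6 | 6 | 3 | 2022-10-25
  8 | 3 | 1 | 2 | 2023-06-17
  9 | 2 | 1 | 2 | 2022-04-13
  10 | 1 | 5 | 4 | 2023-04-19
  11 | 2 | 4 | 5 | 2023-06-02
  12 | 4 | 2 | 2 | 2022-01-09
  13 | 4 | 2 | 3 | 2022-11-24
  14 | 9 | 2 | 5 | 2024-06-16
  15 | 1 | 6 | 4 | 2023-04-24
SELECT name, signup_year FROM customers WHERE signup_year < (SELECT MIN(signup_year) FROM customers)

Execution result:
(no rows)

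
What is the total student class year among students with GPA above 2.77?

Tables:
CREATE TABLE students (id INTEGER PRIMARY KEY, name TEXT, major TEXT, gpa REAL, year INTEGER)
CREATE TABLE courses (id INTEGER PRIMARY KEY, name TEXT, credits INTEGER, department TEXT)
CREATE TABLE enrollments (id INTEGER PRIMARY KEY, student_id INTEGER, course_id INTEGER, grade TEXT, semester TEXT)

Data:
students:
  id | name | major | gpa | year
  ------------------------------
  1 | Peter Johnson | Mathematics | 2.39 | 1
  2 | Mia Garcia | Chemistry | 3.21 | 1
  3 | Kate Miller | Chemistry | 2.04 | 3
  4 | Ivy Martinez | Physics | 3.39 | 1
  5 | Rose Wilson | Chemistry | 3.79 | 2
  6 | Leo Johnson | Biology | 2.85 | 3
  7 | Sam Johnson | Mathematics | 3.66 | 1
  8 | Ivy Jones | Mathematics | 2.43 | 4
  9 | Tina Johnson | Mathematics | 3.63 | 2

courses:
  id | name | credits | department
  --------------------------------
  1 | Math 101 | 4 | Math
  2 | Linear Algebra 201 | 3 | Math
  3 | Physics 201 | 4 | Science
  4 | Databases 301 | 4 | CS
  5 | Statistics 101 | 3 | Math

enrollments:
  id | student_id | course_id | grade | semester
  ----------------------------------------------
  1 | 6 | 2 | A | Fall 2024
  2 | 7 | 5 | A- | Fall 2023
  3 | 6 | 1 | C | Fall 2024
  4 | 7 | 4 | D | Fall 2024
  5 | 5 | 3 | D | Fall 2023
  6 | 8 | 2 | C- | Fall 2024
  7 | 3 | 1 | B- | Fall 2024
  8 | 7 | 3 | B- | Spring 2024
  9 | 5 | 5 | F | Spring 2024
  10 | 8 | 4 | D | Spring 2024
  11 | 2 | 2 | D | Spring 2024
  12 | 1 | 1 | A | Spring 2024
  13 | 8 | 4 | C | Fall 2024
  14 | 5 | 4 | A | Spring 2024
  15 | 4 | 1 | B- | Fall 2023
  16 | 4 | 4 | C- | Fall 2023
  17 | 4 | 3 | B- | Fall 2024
SELECT SUM(year) FROM students WHERE gpa > 2.77

Execution result:
10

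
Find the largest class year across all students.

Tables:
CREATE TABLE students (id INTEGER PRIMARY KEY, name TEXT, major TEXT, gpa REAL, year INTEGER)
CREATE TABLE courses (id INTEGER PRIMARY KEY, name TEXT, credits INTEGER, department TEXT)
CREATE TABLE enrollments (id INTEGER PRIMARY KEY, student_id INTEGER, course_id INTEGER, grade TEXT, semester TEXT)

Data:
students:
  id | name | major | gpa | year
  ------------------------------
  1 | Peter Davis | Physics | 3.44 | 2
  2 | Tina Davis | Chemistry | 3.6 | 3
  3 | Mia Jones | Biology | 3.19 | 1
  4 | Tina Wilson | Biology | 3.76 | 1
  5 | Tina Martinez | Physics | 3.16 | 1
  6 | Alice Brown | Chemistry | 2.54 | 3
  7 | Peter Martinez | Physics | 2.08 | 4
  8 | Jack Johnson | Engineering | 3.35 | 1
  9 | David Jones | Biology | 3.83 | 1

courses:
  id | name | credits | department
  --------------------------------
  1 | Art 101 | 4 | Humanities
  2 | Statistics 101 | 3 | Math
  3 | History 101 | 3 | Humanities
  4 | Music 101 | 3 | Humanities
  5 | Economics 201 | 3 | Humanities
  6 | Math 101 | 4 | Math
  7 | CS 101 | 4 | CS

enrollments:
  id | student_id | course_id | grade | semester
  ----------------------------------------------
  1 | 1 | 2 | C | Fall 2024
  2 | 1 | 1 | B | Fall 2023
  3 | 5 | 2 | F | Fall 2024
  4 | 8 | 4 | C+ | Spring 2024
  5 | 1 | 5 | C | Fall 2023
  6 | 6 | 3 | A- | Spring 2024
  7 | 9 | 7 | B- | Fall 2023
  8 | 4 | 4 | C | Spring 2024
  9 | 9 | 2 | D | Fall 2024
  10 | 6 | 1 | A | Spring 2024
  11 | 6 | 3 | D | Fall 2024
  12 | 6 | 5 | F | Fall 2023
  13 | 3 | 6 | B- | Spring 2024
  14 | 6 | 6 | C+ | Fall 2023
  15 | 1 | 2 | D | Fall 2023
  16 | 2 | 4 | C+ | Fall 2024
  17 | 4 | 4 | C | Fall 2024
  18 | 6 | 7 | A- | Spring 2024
SELECT MAX(year) FROM students

Execution result:
4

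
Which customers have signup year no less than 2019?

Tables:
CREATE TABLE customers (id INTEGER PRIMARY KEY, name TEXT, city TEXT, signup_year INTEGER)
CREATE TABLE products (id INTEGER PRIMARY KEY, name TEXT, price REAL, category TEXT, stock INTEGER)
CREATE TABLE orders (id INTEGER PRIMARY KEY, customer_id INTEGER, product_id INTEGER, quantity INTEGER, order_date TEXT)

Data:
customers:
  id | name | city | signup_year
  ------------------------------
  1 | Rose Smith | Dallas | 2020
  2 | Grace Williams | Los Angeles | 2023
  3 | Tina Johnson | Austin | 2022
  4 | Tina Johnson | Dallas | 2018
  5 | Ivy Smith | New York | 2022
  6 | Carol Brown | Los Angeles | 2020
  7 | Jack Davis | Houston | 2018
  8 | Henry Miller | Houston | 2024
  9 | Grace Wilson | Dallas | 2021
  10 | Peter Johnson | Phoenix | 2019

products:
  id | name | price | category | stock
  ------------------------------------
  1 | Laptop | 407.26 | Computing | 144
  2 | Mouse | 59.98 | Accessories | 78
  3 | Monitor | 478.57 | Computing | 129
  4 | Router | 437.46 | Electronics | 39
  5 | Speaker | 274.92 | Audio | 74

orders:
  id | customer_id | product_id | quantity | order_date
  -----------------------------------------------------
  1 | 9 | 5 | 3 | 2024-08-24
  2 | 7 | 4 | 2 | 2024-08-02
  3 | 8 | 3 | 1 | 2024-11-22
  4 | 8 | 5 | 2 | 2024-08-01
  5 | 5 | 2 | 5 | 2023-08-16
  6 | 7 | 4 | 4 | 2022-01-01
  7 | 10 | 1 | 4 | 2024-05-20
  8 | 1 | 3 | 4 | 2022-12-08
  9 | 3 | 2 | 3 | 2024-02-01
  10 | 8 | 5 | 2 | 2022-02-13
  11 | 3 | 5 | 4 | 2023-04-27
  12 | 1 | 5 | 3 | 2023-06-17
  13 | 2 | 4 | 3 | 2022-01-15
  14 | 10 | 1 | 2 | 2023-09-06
SELECT name, signup_year FROM customers WHERE signup_year >= 2019

Execution result:
name | signup_year
Rose Smith | 2020
Grace Williams | 2023
Tina Johnson | 2022
Ivy Smith | 2022
Carol Brown | 2020
Henry Miller | 2024
Grace Wilson | 2021
Peter Johnson | 2019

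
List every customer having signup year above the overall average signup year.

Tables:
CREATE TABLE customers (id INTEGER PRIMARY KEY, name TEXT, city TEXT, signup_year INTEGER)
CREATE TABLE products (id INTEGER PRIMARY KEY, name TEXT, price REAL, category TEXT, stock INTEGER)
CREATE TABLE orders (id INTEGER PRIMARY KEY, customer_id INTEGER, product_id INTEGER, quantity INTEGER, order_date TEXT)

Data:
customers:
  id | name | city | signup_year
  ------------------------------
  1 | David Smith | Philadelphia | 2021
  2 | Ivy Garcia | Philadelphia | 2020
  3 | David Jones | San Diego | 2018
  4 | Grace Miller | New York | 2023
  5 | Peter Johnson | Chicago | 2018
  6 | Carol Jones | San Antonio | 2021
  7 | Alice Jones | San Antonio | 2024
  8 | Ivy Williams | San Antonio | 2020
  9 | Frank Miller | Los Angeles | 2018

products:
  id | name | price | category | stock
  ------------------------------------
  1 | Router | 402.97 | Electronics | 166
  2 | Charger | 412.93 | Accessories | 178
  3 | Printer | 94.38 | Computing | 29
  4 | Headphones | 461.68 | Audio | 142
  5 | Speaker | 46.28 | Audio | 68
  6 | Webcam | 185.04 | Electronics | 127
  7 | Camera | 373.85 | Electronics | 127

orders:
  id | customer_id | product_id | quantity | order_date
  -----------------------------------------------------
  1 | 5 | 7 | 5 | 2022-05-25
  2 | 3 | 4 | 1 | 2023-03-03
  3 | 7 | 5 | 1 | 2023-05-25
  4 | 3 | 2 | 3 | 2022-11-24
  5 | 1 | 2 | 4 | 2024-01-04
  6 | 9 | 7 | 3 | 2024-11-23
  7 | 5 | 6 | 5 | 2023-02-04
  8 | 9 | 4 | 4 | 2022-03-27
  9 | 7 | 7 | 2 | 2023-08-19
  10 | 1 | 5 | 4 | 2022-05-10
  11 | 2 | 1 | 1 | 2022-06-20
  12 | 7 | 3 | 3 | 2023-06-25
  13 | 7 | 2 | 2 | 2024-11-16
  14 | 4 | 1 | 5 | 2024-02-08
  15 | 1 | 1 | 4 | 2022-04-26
SELECT name, signup_year FROM customers WHERE signup_year > (SELECT AVG(signup_year) FROM customers)

Execution result:
name | signup_year
David Smith | 2021
Grace Miller | 2023
Carol Jones | 2021
Alice Jones | 2024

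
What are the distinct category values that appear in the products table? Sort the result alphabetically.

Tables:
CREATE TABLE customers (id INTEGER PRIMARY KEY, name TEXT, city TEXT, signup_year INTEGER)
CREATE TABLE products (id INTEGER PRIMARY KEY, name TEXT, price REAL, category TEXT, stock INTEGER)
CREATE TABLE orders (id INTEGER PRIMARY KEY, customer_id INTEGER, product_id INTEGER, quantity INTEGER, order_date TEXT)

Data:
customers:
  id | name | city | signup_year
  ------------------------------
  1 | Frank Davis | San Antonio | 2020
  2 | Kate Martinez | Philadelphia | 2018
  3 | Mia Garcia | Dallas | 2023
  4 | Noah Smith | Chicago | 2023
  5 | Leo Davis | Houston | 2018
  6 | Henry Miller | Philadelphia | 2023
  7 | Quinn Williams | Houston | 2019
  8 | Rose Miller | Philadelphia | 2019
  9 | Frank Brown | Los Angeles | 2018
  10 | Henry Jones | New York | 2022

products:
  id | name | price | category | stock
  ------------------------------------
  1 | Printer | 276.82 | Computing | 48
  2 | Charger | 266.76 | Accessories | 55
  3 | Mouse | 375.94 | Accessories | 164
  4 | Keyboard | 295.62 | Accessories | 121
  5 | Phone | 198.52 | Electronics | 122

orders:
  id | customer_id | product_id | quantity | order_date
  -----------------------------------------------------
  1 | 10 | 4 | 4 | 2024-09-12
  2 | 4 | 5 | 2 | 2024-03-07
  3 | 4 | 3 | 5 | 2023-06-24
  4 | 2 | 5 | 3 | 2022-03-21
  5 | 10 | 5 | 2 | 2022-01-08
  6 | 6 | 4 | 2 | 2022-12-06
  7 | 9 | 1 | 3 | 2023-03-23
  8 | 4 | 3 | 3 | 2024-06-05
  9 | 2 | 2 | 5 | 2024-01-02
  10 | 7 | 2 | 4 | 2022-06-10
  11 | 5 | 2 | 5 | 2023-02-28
SELECT DISTINCT category FROM products ORDER BY category

Execution result:
category
Accessories
Computing
Electronics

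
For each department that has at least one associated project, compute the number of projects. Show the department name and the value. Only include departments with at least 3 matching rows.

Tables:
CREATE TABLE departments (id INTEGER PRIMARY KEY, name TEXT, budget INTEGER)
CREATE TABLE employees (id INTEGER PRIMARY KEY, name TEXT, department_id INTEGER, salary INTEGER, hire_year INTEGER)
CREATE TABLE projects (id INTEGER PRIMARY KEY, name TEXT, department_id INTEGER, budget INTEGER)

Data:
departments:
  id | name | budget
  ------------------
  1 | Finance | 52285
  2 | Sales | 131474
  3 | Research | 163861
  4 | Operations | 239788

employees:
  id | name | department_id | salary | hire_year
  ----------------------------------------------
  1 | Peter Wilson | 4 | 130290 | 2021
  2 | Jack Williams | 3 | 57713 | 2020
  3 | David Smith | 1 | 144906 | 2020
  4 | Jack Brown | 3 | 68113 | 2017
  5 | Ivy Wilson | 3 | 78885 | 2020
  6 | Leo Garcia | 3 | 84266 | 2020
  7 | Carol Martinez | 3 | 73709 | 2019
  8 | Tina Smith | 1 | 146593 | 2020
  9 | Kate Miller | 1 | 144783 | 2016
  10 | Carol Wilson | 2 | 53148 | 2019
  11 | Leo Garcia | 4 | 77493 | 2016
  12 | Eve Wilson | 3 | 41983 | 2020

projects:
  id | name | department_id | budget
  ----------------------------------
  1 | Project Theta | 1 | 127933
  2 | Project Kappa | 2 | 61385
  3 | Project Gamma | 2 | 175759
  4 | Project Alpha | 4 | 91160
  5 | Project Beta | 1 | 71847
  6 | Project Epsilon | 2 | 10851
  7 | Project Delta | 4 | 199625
SELECT p.name, COUNT(*) AS n FROM projects c JOIN departments p ON c.department_id = p.id GROUP BY p.id, p.name HAVING COUNT(*) >= 3

Execution result:
name | n
Sales | 3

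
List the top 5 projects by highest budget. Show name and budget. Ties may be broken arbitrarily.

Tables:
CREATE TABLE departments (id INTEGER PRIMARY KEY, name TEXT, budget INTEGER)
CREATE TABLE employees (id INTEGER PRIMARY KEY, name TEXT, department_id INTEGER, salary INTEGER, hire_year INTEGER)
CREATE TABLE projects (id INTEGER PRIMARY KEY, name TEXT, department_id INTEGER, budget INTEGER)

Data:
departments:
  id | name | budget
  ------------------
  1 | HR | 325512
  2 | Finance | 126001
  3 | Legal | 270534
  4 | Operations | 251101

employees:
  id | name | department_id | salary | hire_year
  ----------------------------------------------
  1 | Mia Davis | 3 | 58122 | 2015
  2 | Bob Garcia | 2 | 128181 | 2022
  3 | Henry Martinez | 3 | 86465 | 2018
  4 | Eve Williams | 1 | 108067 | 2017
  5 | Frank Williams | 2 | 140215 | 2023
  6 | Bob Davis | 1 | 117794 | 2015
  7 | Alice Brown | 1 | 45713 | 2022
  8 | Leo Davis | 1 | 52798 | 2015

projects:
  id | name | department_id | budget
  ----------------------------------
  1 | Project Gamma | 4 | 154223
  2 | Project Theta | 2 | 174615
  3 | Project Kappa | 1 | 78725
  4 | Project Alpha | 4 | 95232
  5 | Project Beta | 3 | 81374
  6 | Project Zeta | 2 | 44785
SELECT name, budget FROM projects ORDER BY budget DESC LIMIT 5

Execution result:
name | budget
Project Theta | 174615
Project Gamma | 154223
Project Alpha | 95232
Project Beta | 81374
Project Kappa | 78725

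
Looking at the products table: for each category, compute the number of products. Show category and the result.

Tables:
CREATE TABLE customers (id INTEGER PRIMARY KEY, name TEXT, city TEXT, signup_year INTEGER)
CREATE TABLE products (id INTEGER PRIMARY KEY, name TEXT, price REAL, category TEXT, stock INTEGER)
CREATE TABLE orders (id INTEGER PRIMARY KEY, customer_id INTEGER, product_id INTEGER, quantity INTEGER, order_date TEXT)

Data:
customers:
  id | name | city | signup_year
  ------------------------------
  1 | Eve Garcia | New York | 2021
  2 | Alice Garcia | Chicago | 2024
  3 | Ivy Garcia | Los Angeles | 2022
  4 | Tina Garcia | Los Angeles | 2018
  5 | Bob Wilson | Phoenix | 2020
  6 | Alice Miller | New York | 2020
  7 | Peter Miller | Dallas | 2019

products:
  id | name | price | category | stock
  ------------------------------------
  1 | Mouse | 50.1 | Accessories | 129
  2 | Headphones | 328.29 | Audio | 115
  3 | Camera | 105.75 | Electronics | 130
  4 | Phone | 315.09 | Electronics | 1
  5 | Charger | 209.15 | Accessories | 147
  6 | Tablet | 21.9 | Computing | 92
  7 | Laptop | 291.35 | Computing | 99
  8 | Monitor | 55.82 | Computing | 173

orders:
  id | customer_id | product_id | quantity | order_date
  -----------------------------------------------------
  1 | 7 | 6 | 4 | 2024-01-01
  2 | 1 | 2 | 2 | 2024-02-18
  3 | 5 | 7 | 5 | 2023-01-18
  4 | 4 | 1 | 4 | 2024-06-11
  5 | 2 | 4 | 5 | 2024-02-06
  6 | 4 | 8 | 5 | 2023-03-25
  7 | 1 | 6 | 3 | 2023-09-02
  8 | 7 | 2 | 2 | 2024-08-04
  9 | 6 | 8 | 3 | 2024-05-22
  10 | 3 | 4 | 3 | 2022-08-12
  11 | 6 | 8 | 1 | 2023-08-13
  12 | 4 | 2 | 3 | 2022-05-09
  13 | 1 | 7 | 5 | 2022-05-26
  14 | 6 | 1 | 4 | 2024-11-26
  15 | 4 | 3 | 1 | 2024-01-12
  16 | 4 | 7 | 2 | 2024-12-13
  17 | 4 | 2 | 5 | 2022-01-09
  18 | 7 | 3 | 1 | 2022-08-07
SELECT category, COUNT(*) AS n FROM products GROUP BY category

Execution result:
category | n
Accessories | 2
Audio | 1
Computing | 3
Electronics | 2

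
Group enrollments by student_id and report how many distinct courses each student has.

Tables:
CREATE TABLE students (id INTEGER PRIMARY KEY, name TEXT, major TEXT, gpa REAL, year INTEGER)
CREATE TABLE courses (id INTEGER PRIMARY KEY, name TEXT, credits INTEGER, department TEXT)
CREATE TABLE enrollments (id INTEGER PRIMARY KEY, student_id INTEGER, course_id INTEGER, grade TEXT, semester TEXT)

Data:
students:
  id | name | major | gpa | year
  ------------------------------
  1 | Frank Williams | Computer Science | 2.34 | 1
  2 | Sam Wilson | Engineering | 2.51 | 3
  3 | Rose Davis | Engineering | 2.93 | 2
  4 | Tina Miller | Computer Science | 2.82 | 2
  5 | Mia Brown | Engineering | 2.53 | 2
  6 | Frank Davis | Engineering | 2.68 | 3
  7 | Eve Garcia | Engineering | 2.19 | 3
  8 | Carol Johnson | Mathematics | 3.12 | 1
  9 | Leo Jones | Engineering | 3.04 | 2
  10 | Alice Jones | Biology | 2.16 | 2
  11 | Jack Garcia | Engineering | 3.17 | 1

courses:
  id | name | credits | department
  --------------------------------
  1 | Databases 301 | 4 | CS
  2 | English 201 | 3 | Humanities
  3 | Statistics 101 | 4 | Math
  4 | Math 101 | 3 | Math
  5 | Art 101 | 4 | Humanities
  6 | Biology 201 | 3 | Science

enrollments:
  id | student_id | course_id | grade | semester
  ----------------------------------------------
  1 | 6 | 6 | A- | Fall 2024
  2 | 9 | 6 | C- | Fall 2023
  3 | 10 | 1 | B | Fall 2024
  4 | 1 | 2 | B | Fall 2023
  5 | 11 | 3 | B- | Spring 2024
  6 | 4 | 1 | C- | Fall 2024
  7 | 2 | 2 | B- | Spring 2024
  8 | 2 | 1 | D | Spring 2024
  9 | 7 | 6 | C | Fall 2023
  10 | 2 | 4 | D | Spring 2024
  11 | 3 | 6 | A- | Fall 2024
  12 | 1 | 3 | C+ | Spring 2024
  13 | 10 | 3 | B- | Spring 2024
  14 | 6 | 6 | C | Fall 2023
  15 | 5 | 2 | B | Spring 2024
SELECT student_id, COUNT(DISTINCT course_id) AS distinct_course_count FROM enrollments GROUP BY student_id

Execution result:
student_id | distinct_course_count
1 | 2
2 | 3
3 | 1
4 | 1
5 | 1
6 | 1
7 | 1
9 | 1
10 | 2
11 | 1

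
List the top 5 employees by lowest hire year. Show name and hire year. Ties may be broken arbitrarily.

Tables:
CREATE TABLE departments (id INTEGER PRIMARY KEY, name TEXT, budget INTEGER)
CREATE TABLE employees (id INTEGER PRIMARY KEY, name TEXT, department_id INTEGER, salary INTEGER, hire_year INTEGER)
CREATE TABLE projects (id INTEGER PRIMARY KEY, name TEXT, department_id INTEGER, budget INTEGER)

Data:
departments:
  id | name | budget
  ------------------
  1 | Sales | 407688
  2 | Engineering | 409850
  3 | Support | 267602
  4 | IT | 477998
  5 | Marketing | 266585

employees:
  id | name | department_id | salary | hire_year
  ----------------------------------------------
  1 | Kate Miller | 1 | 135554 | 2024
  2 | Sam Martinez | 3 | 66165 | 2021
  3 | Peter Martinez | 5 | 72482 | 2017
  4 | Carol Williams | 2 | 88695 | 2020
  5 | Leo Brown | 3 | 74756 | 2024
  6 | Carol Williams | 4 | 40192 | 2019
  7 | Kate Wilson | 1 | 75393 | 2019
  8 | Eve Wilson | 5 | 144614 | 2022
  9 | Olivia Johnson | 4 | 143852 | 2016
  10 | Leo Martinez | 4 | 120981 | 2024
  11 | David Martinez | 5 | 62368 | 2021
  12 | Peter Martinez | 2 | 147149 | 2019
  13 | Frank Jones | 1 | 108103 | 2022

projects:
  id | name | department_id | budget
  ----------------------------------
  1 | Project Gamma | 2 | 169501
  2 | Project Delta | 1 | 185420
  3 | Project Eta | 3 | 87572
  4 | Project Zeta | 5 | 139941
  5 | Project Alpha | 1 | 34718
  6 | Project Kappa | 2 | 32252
SELECT name, hire_year FROM employees ORDER BY hire_year ASC LIMIT 5

Execution result:
name | hire_year
Olivia Johnson | 2016
Peter Martinez | 2017
Carol Williams | 2019
Kate Wilson | 2019
Peter Martinez | 2019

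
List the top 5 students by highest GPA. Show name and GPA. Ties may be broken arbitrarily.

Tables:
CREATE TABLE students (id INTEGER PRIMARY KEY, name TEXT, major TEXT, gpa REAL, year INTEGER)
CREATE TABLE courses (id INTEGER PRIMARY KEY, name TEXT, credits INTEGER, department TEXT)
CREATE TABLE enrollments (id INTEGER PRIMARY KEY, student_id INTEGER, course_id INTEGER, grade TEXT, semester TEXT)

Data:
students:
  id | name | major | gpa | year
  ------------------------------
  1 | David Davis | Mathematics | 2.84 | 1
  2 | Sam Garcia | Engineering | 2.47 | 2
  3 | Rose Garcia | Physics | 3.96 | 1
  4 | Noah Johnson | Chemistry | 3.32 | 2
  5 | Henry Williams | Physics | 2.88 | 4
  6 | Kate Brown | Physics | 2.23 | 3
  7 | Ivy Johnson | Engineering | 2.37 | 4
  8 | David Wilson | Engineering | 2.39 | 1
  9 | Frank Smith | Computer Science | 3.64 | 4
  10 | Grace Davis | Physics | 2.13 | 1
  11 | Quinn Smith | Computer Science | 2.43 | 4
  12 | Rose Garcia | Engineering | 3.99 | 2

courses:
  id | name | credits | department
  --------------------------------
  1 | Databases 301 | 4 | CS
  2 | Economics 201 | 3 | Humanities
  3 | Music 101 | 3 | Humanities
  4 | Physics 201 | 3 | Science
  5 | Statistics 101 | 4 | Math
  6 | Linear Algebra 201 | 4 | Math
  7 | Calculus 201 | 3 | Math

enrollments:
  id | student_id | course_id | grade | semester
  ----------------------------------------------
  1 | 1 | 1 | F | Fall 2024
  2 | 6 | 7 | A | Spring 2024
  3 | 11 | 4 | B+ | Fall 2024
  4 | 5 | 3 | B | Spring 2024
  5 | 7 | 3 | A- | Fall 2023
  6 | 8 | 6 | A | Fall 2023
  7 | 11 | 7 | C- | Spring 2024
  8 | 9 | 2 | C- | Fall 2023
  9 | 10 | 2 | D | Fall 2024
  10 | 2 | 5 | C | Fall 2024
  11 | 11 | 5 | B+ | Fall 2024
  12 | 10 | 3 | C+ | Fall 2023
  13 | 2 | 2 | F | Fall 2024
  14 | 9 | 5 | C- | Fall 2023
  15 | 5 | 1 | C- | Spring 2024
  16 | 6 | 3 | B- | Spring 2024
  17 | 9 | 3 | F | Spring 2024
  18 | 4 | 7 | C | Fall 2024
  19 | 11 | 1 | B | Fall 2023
SELECT name, gpa FROM students ORDER BY gpa DESC LIMIT 5

Execution result:
name | gpa
Rose Garcia | 3.99
Rose Garcia | 3.96
Frank Smith | 3.64
Noah Johnson | 3.32
Henry Williams | 2.88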